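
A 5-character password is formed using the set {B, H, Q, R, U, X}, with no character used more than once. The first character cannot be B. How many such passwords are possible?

The first character has 6−1 = 5 choices (anything except B).
The remaining 4 characters are filled from the other 5 symbols without repetition: 5 × 4 × 3 × 2 = 120.
Total: 5 × 120 = 600.

600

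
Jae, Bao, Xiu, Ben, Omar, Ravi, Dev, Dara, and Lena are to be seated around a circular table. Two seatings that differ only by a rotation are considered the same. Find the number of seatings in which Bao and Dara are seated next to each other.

Glue Bao and Dara into a block (2 internal orders). Seating 8 units around a circle gives (7)! arrangements.
So 2 × (7)! = 2 × 5040 = 10080.

10080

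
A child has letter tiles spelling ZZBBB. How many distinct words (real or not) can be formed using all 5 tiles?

ZZBBB has 5 letters with B appearing 3 times and Z appearing twice.
Dividing 5! = 120 by 3!·2! = 12 for the repeated letters gives 10.

10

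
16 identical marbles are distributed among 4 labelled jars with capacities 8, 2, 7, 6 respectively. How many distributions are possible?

Ignoring the caps, the number of non-negative solutions to x_1+…+x_4 = 16 is C(19,3) = 969.
Subtract solutions that violate a single cap (substitute x_i' = x_i − (cap_i+1)): x_1 ≥ 9 gives C(10,3) = 120; x_2 ≥ 3 gives C(16,3) = 560; x_3 ≥ 8 gives C(11,3) = 165; x_4 ≥ 7 gives C(12,3) = 220. Together 1065.
Add back pairs where two caps are both exceeded: 35 + 0 + 1 + 56 + 84 + 4 = 180.
By inclusion–exclusion the count is 969 − 1065 + 180 = 84.

84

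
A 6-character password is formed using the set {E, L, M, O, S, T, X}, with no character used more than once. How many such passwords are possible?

Choose and order 6 of the 7 symbols: the first character has 7 options, the next 6, and so on down to 2.
That product is 7 × 6 × 5 × 4 × 3 × 2 = 5040.

5040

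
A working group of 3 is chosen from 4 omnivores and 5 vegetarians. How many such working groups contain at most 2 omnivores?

Split by how many omnivores are chosen (0 through 2).
Sum: C(4,0)·C(5,3) + C(4,1)·C(5,2) + C(4,2)·C(5,1) = 10 + 40 + 30 = 80.

80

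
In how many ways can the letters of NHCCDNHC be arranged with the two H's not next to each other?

There are 8!/(3!·2!·2!) = 1680 arrangements of NHCCDNHC in total.
Arrangements with the H's together: treat HH as one letter, giving (7)!/(3!·2!) = 420.
Subtracting, 1680 − 420 = 1260 arrangements keep the H's apart.

1260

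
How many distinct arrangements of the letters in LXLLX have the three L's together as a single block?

Treat the 3 copies of L as a single block. The multiset to arrange is then {LLL, X, X}, 3 items in all.
That gives (3)!/(2!) = 3 arrangements.

3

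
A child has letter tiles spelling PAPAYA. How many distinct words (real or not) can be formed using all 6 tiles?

60

PAPAYA has 6 letters with A appearing 3 times and P appearing twice.
So there are 6! / (3!·2!) = 60 distinguishable arrangements.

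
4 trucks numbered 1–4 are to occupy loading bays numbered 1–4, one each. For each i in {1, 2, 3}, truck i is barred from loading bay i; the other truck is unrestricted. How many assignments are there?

Let Aᵢ (for i ∈ {1, 2, 3}) be the placements that put truck i in its forbidden loading bay. Any j of these fix j positions, leaving (4−j)! ways to fill the rest, and there are C(3,j) ways to pick which j.
By inclusion–exclusion, the number of valid placements is Σ_{j=0}^{3} (−1)^j C(3,j)·(4−j)!.
Computing: 24 − 18 + 6 − 1 = 11.

11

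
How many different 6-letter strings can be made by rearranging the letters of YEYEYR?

Letter multiplicities in YEYEYR: E×2, R×1, Y×3.
So there are 6! / (3!·2!) = 60 distinguishable arrangements.

60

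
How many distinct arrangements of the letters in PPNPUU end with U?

20

Fix U in the last position and arrange the remaining 5 letters.
Those 5 letters have P appearing 3 times, giving (5)!/(3!) = 20.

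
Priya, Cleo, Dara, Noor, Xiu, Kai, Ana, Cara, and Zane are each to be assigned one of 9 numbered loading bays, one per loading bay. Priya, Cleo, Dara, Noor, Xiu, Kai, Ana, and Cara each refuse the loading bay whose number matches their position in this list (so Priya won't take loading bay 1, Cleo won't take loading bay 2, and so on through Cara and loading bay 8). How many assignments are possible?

148329

Let Aᵢ (for 1 ≤ i ≤ 8) be the placements that put person i in their forbidden loading bay. Any j of these fix j positions, leaving (9−j)! ways to fill the rest, and there are C(8,j) ways to pick which j.
By inclusion–exclusion, the number of valid placements is Σ_{j=0}^{8} (−1)^j C(8,j)·(9−j)!.
Computing: 362880 − 322560 + 141120 − 40320 + 8400 − 1344 + 168 − 16 + 1 = 148329.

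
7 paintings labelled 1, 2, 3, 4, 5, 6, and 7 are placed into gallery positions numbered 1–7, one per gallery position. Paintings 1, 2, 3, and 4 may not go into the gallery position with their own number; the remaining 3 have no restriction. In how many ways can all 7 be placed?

2790

Let Aᵢ (for 1 ≤ i ≤ 4) be the placements that put painting i in its forbidden gallery position. Any j of these fix j positions, leaving (7−j)! ways to fill the rest, and there are C(4,j) ways to pick which j.
By inclusion–exclusion, the number of valid placements is Σ_{j=0}^{4} (−1)^j C(4,j)·(7−j)!.
Computing: 5040 − 2880 + 720 − 96 + 6 = 2790.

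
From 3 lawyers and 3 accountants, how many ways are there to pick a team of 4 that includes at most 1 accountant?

Split by how many accountants are chosen (0 through 1).
Sum: C(3,0)·C(3,4) + C(3,1)·C(3,3) = 0 + 3 = 3.

3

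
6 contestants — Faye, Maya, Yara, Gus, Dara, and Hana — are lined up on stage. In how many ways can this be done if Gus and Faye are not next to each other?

There are 6! = 720 arrangements in all. If Gus and Faye are adjacent, merging them into one block gives 2·(5)! = 240 arrangements.
Complementary counting: 720 − 240 = 480.

480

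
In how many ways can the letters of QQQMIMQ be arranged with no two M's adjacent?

75

There are 7!/(4!·2!) = 105 arrangements of QQQMIMQ in total.
If the two M's are adjacent, glue them into one block, leaving 6 items to arrange: (6)!/(4!) = 30 ways.
Hence 105 − 30 = 75.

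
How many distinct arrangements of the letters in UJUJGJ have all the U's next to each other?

Treat the 2 copies of U as a single block. The multiset to arrange is then {UU, G, J, J, J}, 5 items in all.
That gives (5)!/(3!) = 20 arrangements.

20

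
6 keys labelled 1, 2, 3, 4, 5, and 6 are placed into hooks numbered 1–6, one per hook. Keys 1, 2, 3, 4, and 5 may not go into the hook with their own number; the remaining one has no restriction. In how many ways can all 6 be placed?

Let Aᵢ (for 1 ≤ i ≤ 5) be the placements that put key i in its forbidden hook. Any j of these fix j positions, leaving (6−j)! ways to fill the rest, and there are C(5,j) ways to pick which j.
By inclusion–exclusion, the number of valid placements is Σ_{j=0}^{5} (−1)^j C(5,j)·(6−j)!.
Computing: 720 − 600 + 240 − 60 + 10 − 1 = 309.

309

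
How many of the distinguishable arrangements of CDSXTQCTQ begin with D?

Fix D in the first position and arrange the remaining 8 letters.
Those 8 letters have C appearing twice, Q appearing twice, and T appearing twice, giving (8)!/(2!·2!·2!) = 5040.

5040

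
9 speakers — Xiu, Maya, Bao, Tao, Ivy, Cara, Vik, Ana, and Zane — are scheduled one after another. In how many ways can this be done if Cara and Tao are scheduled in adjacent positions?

80640

Treat {Cara, Tao} as a single unit. There are 8 units to order, and the pair itself can be ordered 2 ways.
So the count is 2·(8)! = 80640.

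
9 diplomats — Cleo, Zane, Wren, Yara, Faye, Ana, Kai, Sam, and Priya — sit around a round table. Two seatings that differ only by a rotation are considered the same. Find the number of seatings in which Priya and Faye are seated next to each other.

Treat {Priya, Faye} as one unit (2 internal orders) and seat the resulting 8 units around the table: (7)! circular arrangements.
So 2 × (7)! = 2 × 5040 = 10080.

10080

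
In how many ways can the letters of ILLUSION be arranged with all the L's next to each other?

Treat the 2 copies of L as a single block. The multiset to arrange is then {LL, I, I, N, O, S, U}, 7 items in all.
That gives (7)!/(2!) = 2520 arrangements.

2520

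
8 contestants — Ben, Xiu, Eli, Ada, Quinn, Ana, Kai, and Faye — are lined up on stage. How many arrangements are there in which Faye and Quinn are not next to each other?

30240

There are 8! = 40320 arrangements in all. If Faye and Quinn are adjacent, merging them into one block gives 2·(7)! = 10080 arrangements.
Complementary counting: 40320 − 10080 = 30240.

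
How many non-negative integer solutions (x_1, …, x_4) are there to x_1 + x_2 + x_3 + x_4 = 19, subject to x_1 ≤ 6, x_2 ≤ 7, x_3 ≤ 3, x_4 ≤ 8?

Without the upper bounds there are C(22,3) = 1540 ways to split 19 among 4 variables.
Subtract solutions that violate a single cap (substitute x_i' = x_i − (cap_i+1)): x_1 ≥ 7 gives C(15,3) = 455; x_2 ≥ 8 gives C(14,3) = 364; x_3 ≥ 4 gives C(18,3) = 816; x_4 ≥ 9 gives C(13,3) = 286. Together 1921.
Add back pairs where two caps are both exceeded: 35 + 165 + 20 + 120 + 10 + 84 = 434.
Subtract triples: 1 + 0 + 0 + 0 = 1.
By inclusion–exclusion the count is 1540 − 1921 + 434 − 1 = 52.

52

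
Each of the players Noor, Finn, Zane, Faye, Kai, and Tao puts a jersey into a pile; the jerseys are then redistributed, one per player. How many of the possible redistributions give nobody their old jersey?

Count assignments avoiding every fixed point. For any j of the 6 players fixed to their old jersey, the other 6−j can be arranged in (6−j)! ways.
By inclusion–exclusion this is Σ_{j=0}^{6} (−1)^j C(6,j)·(6−j)!.
Computing: 720 − 720 + 360 − 120 + 30 − 6 + 1 = 265.

265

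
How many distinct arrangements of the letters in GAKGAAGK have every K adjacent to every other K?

140

Treat the 2 copies of K as a single block. The multiset to arrange is then {KK, A, A, A, G, G, G}, 7 items in all.
That gives (7)!/(3!·3!) = 140 arrangements.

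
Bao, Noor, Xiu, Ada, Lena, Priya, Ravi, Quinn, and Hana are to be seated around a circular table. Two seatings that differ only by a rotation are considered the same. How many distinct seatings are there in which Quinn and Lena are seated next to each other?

10080

Glue Quinn and Lena into a block (2 internal orders). Seating 8 units around a circle gives (7)! arrangements.
So 2 × (7)! = 2 × 5040 = 10080.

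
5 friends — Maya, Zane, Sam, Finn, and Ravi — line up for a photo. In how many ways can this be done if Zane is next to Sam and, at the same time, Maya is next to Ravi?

24

Treat {Zane,Sam} as one block (2 orders) and {Maya,Ravi} as another (2 orders).
That leaves 3 units to arrange: 2 × 2 × 3! = 4 × 6 = 24.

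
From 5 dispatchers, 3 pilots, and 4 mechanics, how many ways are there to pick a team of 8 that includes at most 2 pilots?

369

Split by how many pilots are chosen (0 through 2).
Sum: C(3,0)·C(9,8) + C(3,1)·C(9,7) + C(3,2)·C(9,6) = 9 + 108 + 252 = 369.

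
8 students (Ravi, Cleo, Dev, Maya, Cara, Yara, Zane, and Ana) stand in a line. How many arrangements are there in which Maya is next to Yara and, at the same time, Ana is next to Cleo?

2880

Treat {Maya,Yara} as one block (2 orders) and {Ana,Cleo} as another (2 orders).
That leaves 6 units to arrange: 2 × 2 × 6! = 4 × 720 = 2880.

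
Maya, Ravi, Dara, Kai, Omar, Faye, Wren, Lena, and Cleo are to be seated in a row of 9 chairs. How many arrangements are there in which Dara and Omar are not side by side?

Of the 9! = 362880 arrangements, those with Dara and Omar adjacent number 2 × 8! = 80640 (treat the pair as a block with 2 internal orders).
So 362880 − 80640 = 282240 arrangements keep them apart.

282240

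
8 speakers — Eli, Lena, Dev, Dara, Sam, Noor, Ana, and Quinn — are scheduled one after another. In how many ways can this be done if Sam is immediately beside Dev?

10080

Treat {Sam, Dev} as a single unit. There are 7 units to order, and the pair itself can be ordered 2 ways.
That gives 2 × 7! = 2 × 5040 = 10080.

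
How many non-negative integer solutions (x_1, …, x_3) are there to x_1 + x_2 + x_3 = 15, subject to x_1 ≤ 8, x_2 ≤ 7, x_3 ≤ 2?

6

By stars and bars, unrestricted non-negative solutions to x_1+…+x_3 = 15 number C(15+2,2) = 136.
Subtract solutions that violate a single cap (substitute x_i' = x_i − (cap_i+1)): x_1 ≥ 9 gives C(8,2) = 28; x_2 ≥ 8 gives C(9,2) = 36; x_3 ≥ 3 gives C(14,2) = 91. Together 155.
Add back pairs where two caps are both exceeded: 0 + 10 + 15 = 25.
By inclusion–exclusion the count is 136 − 155 + 25 = 6.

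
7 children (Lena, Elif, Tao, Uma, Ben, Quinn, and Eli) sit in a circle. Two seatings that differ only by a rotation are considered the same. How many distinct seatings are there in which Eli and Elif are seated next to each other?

240

Treat {Eli, Elif} as one unit (2 internal orders) and seat the resulting 6 units around the table: (5)! circular arrangements.
So 2 × (5)! = 2 × 120 = 240.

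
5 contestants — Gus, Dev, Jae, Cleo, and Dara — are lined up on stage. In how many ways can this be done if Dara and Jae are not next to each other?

Of the 5! = 120 arrangements, those with Dara and Jae adjacent number 2 × 4! = 48 (treat the pair as a block with 2 internal orders).
Complementary counting: 120 − 48 = 72.

72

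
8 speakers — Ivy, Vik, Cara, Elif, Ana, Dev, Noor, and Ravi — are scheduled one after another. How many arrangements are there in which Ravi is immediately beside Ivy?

10080

Glue Ravi and Ivy into one block (2 internal orders), leaving 7 units to arrange in a row.
So the count is 2·(7)! = 10080.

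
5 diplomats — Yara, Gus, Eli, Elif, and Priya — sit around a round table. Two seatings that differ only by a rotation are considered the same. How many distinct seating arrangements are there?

Fix one person's seat to break rotational symmetry; the remaining 4 people can be arranged in (4)! = 24 ways.

24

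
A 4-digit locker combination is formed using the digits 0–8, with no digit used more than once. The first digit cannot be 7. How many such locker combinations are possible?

The first digit has 9−1 = 8 choices (anything except 7).
The remaining 3 digits are filled from the other 8 symbols without repetition: 8 × 7 × 6 = 336.
Total: 8 × 336 = 2688.

2688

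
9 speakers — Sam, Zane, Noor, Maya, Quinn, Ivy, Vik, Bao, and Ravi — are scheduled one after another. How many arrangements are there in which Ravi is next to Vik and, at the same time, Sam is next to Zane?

Treat {Ravi,Vik} as one block (2 orders) and {Sam,Zane} as another (2 orders).
That leaves 7 units to arrange: 2 × 2 × 7! = 4 × 5040 = 20160.

20160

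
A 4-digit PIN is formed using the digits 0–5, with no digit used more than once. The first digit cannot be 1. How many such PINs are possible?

The first digit has 6−1 = 5 choices (anything except 1).
The remaining 3 digits are filled from the other 5 symbols without repetition: 5 × 4 × 3 = 60.
Total: 5 × 60 = 300.

300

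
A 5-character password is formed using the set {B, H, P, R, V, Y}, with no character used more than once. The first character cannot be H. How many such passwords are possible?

600

The first character has 6−1 = 5 choices (anything except H).
The remaining 4 characters are filled from the other 5 symbols without repetition: 5 × 4 × 3 × 2 = 120.
Total: 5 × 120 = 600.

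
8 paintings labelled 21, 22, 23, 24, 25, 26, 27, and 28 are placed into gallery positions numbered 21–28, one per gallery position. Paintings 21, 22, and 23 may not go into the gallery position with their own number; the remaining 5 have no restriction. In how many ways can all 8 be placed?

27240

Let Aᵢ (for i ∈ {21, 22, 23}) be the placements that put painting i in its forbidden gallery position. Any j of these fix j positions, leaving (8−j)! ways to fill the rest, and there are C(3,j) ways to pick which j.
By inclusion–exclusion, the number of valid placements is Σ_{j=0}^{3} (−1)^j C(3,j)·(8−j)!.
Computing: 40320 − 15120 + 2160 − 120 = 27240.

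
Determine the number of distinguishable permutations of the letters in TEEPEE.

Letter multiplicities in TEEPEE: E×4, P×1, T×1.
Dividing 6! = 720 by 4! = 24 for the repeated letters gives 30.

30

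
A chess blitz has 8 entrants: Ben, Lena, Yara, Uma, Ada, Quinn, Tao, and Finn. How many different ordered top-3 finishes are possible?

336

This is an ordered selection of 3 from 8: P(8,3).
That gives 8 × 7 × 6 = 336.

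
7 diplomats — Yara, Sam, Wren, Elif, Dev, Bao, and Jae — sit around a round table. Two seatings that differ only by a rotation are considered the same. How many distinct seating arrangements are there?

720

Seat Yara anywhere (absorbing the rotational symmetry), then permute the other 6: (6)! = 720.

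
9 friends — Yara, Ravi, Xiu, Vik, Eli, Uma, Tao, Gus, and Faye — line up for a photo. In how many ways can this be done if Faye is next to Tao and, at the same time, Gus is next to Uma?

Treat {Faye,Tao} as one block (2 orders) and {Gus,Uma} as another (2 orders).
That leaves 7 units to arrange: 2 × 2 × 7! = 4 × 5040 = 20160.

20160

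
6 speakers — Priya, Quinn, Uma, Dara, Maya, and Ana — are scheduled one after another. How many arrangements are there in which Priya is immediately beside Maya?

Place the 4 others and the Priya-Maya pair as 5 objects in a line; the pair has 2 internal arrangements.
That gives 2 × 5! = 2 × 120 = 240.

240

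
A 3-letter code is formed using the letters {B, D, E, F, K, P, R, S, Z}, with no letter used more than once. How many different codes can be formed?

504

This is a permutation of 3 out of 9: P(9,3) = 9!/6!.
That product is 9 × 8 × 7 = 504.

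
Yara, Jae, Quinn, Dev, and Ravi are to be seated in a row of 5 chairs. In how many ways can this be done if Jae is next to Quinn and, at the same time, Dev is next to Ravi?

24

Treat {Jae,Quinn} as one block (2 orders) and {Dev,Ravi} as another (2 orders).
That leaves 3 units to arrange: 2 × 2 × 3! = 4 × 6 = 24.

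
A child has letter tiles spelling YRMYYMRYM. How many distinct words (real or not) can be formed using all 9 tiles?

Letter multiplicities in YRMYYMRYM: M×3, R×2, Y×4.
So there are 9! / (4!·3!·2!) = 1260 distinguishable arrangements.

1260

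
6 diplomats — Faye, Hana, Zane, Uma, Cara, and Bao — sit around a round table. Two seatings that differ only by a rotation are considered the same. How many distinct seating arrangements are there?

120

Seat Faye anywhere (absorbing the rotational symmetry), then permute the other 5: (5)! = 120.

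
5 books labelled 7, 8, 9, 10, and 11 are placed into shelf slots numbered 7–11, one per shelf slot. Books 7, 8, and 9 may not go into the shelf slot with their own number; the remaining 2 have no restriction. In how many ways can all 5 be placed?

Let Aᵢ (for i ∈ {7, 8, 9}) be the placements that put book i in its forbidden shelf slot. Any j of these fix j positions, leaving (5−j)! ways to fill the rest, and there are C(3,j) ways to pick which j.
By inclusion–exclusion, the number of valid placements is Σ_{j=0}^{3} (−1)^j C(3,j)·(5−j)!.
Computing: 120 − 72 + 18 − 2 = 64.

64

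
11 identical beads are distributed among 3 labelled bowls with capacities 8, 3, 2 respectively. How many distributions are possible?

6

By stars and bars, unrestricted non-negative solutions to x_1+…+x_3 = 11 number C(11+2,2) = 78.
Subtract solutions that violate a single cap (substitute x_i' = x_i − (cap_i+1)): x_1 ≥ 9 gives C(4,2) = 6; x_2 ≥ 4 gives C(9,2) = 36; x_3 ≥ 3 gives C(10,2) = 45. Together 87.
Add back pairs where two caps are both exceeded: 0 + 0 + 15 = 15.
By inclusion–exclusion the count is 78 − 87 + 15 = 6.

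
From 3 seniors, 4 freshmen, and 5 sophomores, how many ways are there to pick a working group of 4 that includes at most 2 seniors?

486

Split by how many seniors are chosen (0 through 2).
Sum: C(3,0)·C(9,4) + C(3,1)·C(9,3) + C(3,2)·C(9,2) = 126 + 252 + 108 = 486.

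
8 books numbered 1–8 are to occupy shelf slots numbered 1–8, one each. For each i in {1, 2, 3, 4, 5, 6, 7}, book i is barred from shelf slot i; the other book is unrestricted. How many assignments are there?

Let Aᵢ (for 1 ≤ i ≤ 7) be the placements that put book i in its forbidden shelf slot. Any j of these fix j positions, leaving (8−j)! ways to fill the rest, and there are C(7,j) ways to pick which j.
By inclusion–exclusion, the number of valid placements is Σ_{j=0}^{7} (−1)^j C(7,j)·(8−j)!.
Computing: 40320 − 35280 + 15120 − 4200 + 840 − 126 + 14 − 1 = 16687.

16687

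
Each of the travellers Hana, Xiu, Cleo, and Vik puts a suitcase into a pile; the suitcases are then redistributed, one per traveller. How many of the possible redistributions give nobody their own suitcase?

Let Aᵢ be the assignments in which traveller i gets their own suitcase. We want the size of the complement of A₁∪…∪A_4.
By inclusion–exclusion this is Σ_{j=0}^{4} (−1)^j C(4,j)·(4−j)!.
Computing: 24 − 24 + 12 − 4 + 1 = 9.

9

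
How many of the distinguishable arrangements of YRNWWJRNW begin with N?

Fix N in the first position and arrange the remaining 8 letters.
Those 8 letters have R appearing twice and W appearing 3 times, giving (8)!/(3!·2!) = 3360.

3360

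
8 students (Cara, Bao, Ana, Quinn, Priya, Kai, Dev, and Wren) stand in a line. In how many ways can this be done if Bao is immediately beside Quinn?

Glue Bao and Quinn into one block (2 internal orders), leaving 7 units to arrange in a row.
So the count is 2·(7)! = 10080.

10080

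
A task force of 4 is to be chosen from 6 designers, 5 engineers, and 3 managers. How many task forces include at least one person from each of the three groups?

495

With no constraint there are C(14,4) = 1001 possible selections.
Selections missing a whole group: no designers → C(8,4) = 70; no engineers → C(9,4) = 126; no managers → C(11,4) = 330.
Add back selections omitting two groups (i.e. drawn from a single group): C(6,4) + C(5,4) + C(3,4) = 20.
By inclusion–exclusion: 1001 − 526 + 20 = 495.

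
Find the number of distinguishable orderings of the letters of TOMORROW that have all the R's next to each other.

840

Treat the 2 copies of R as a single block. The multiset to arrange is then {RR, M, O, O, O, T, W}, 7 items in all.
That gives (7)!/(3!) = 840 arrangements.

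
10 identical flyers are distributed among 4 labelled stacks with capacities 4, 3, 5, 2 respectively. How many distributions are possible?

30

Without the upper bounds there are C(13,3) = 286 ways to split 10 among 4 stacks.
Subtract solutions that violate a single cap (substitute x_i' = x_i − (cap_i+1)): x_1 ≥ 5 gives C(8,3) = 56; x_2 ≥ 4 gives C(9,3) = 84; x_3 ≥ 6 gives C(7,3) = 35; x_4 ≥ 3 gives C(10,3) = 120. Together 295.
Add back pairs where two caps are both exceeded: 4 + 0 + 10 + 1 + 20 + 4 = 39.
By inclusion–exclusion the count is 286 − 295 + 39 = 30.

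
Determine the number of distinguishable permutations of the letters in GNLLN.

The 5 letters of GNLLN have repeats: L appearing twice and N appearing twice.
The number of distinct arrangements is 5!/(2!·2!) = 120/4 = 30.

30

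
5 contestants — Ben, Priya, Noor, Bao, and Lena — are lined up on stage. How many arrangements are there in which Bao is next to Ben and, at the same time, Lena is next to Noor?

Treat {Bao,Ben} as one block (2 orders) and {Lena,Noor} as another (2 orders).
That leaves 3 units to arrange: 2 × 2 × 3! = 4 × 6 = 24.

24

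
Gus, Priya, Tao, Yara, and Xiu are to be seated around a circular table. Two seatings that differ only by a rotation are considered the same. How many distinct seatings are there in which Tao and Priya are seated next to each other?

12

Treat {Tao, Priya} as one unit (2 internal orders) and seat the resulting 4 units around the table: (3)! circular arrangements.
So 2 × (3)! = 2 × 6 = 12.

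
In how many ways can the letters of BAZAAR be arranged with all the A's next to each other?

24

Treat the 3 copies of A as a single block. The multiset to arrange is then {AAA, B, R, Z}, 4 items in all.
All 4 items are distinct, so there are (4)! = 24 arrangements.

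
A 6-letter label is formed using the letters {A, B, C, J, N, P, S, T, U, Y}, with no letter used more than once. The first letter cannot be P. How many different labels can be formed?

136080

The first letter has 10−1 = 9 choices (anything except P).
The remaining 5 letters are filled from the other 9 symbols without repetition: 9 × 8 × 7 × 6 × 5 = 15120.
Total: 9 × 15120 = 136080.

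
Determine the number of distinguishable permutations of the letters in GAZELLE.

1260

GAZELLE has 7 letters with E appearing twice and L appearing twice.
The number of distinct arrangements is 7!/(2!·2!) = 5040/4 = 1260.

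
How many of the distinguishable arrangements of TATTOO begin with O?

With the first slot taken by O, it remains to arrange the other 5 letters (TATTO).
Those 5 letters have T appearing 3 times, giving (5)!/(3!) = 20.

20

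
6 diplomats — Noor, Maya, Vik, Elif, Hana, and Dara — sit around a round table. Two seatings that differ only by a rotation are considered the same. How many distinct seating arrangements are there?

120

Seat Noor anywhere (absorbing the rotational symmetry), then permute the other 5: (5)! = 120.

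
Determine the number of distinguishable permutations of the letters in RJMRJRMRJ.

1260

The 9 letters of RJMRJRMRJ have repeats: J appearing 3 times, M appearing twice, and R appearing 4 times.
Dividing 9! = 362880 by 4!·3!·2! = 288 for the repeated letters gives 1260.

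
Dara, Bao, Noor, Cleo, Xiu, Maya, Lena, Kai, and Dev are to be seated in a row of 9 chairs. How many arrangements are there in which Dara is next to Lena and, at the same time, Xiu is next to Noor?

Treat {Dara,Lena} as one block (2 orders) and {Xiu,Noor} as another (2 orders).
That leaves 7 units to arrange: 2 × 2 × 7! = 4 × 5040 = 20160.

20160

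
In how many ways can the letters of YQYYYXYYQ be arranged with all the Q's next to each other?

Treat the 2 copies of Q as a single block. The multiset to arrange is then {QQ, X, Y, Y, Y, Y, Y, Y}, 8 items in all.
That gives (8)!/(6!) = 56 arrangements.

56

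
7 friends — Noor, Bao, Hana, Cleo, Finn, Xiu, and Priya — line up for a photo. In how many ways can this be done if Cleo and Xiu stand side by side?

1440

Treat {Cleo, Xiu} as a single unit. There are 6 units to order, and the pair itself can be ordered 2 ways.
So the count is 2·(6)! = 1440.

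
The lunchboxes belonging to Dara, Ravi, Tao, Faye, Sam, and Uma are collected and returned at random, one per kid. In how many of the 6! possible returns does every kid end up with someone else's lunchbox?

265

Count assignments avoiding every fixed point. For any j of the 6 kids fixed to their own lunchbox, the other 6−j can be arranged in (6−j)! ways.
By inclusion–exclusion this is Σ_{j=0}^{6} (−1)^j C(6,j)·(6−j)!.
Computing: 720 − 720 + 360 − 120 + 30 − 6 + 1 = 265.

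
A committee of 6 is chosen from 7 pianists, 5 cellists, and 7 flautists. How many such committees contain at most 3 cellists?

26663

Split by how many cellists are chosen (0 through 3).
Sum: C(5,0)·C(14,6) + C(5,1)·C(14,5) + C(5,2)·C(14,4) + C(5,3)·C(14,3) = 3003 + 10010 + 10010 + 3640 = 26663.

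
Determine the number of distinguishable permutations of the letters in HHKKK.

HHKKK has 5 letters with H appearing twice and K appearing 3 times.
Dividing 5! = 120 by 3!·2! = 12 for the repeated letters gives 10.

10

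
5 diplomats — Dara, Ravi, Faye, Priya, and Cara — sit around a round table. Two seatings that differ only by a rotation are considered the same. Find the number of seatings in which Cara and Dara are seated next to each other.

Treat {Cara, Dara} as one unit (2 internal orders) and seat the resulting 4 units around the table: (3)! circular arrangements.
So 2 × (3)! = 2 × 6 = 12.

12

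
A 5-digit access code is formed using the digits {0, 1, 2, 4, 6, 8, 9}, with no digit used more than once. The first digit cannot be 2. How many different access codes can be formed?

The first digit has 7−1 = 6 choices (anything except 2).
The remaining 4 digits are filled from the other 6 symbols without repetition: 6 × 5 × 4 × 3 = 360.
Total: 6 × 360 = 2160.

2160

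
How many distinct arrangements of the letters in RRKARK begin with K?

20

With the first slot taken by K, it remains to arrange the other 5 letters (RRARK).
Those 5 letters have R appearing 3 times, giving (5)!/(3!) = 20.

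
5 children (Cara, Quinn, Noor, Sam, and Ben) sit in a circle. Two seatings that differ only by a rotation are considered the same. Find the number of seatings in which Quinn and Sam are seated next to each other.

12

Glue Quinn and Sam into a block (2 internal orders). Seating 4 units around a circle gives (3)! arrangements.
So 2 × (3)! = 2 × 6 = 12.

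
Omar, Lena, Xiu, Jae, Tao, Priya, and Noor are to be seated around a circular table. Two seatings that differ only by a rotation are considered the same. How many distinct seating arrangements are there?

720

Seat Omar anywhere (absorbing the rotational symmetry), then permute the other 6: (6)! = 720.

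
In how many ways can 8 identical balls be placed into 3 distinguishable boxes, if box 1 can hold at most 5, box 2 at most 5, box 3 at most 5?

Ignoring the caps, the number of non-negative solutions to x_1+…+x_3 = 8 is C(10,2) = 45.
Subtract solutions that violate a single cap (substitute x_i' = x_i − (cap_i+1)): x_1 ≥ 6 gives C(4,2) = 6; x_2 ≥ 6 gives C(4,2) = 6; x_3 ≥ 6 gives C(4,2) = 6. Together 18.
No two caps can be exceeded simultaneously, so the pair terms are all 0.
By inclusion–exclusion the count is 45 − 18 + 0 = 27.

27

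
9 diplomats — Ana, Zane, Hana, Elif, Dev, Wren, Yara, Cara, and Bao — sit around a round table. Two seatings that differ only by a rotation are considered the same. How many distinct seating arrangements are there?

Around a circle, 9 distinct people have 9!/9 = (8)! = 40320 rotationally distinct seatings.

40320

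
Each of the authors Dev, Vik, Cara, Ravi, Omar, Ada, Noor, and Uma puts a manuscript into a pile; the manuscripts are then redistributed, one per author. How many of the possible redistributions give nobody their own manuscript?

Count assignments avoiding every fixed point. For any j of the 8 authors fixed to their own manuscript, the other 8−j can be arranged in (8−j)! ways.
By inclusion–exclusion this is Σ_{j=0}^{8} (−1)^j C(8,j)·(8−j)!.
Computing: 40320 − 40320 + 20160 − 6720 + 1680 − 336 + 56 − 8 + 1 = 14833.

14833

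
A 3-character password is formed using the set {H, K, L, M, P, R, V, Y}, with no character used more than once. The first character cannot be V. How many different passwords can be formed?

The first character has 8−1 = 7 choices (anything except V).
The remaining 2 characters are filled from the other 7 symbols without repetition: 7 × 6 = 42.
Total: 7 × 42 = 294.

294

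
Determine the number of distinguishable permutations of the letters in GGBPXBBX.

Letter multiplicities in GGBPXBBX: B×3, G×2, P×1, X×2.
The number of distinct arrangements is 8!/(3!·2!·2!) = 40320/24 = 1680.

1680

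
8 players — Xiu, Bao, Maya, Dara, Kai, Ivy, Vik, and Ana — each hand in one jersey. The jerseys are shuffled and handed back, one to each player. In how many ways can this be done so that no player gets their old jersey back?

14833

This is the derangement count D_8: permutations of 8 items with no fixed point.
By inclusion–exclusion this is Σ_{j=0}^{8} (−1)^j C(8,j)·(8−j)!.
Computing: 40320 − 40320 + 20160 − 6720 + 1680 − 336 + 56 − 8 + 1 = 14833.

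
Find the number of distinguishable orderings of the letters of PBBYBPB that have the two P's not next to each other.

There are 7!/(4!·2!) = 105 arrangements of PBBYBPB in total.
Arrangements with the P's together: treat PP as one letter, giving (6)!/(4!) = 30.
Subtracting, 105 − 30 = 75 arrangements keep the P's apart.

75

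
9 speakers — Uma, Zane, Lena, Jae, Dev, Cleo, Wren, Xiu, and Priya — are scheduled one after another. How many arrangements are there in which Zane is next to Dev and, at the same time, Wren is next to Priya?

20160

Treat {Zane,Dev} as one block (2 orders) and {Wren,Priya} as another (2 orders).
That leaves 7 units to arrange: 2 × 2 × 7! = 4 × 5040 = 20160.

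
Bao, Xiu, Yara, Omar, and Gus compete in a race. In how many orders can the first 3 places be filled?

This is an ordered selection of 3 from 5: P(5,3).
That gives 5 × 4 × 3 = 60.

60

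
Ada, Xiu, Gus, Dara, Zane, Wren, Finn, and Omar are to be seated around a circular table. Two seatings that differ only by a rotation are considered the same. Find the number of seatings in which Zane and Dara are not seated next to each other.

3600

All circular seatings of 8 people number (7)! = 5040.
Seatings with Zane beside Dara: treat them as a block with 2 internal orders, giving 2 × (6)! = 1440.
Subtracting, 5040 − 1440 = 3600.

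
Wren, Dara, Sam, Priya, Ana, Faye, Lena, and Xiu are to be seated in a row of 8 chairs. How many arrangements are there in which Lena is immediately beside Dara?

Place the 6 others and the Lena-Dara pair as 7 objects in a line; the pair has 2 internal arrangements.
That gives 2 × 7! = 2 × 5040 = 10080.

10080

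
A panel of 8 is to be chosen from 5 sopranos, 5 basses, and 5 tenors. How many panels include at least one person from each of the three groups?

6300

Total 8-person selections from all 15: C(15,8) = 6435.
Subtract selections that omit an entire group: no sopranos → C(10,8) = 45; no basses → C(10,8) = 45; no tenors → C(10,8) = 45.
Add back selections omitting two groups (i.e. drawn from a single group): C(5,8) + C(5,8) + C(5,8) = 0.
By inclusion–exclusion: 6435 − 135 + 0 = 6300.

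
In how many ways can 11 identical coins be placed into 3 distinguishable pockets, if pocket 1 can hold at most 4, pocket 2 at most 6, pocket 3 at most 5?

15

Without the upper bounds there are C(13,2) = 78 ways to split 11 among 3 pockets.
Subtract solutions that violate a single cap (substitute x_i' = x_i − (cap_i+1)): x_1 ≥ 5 gives C(8,2) = 28; x_2 ≥ 7 gives C(6,2) = 15; x_3 ≥ 6 gives C(7,2) = 21. Together 64.
Add back pairs where two caps are both exceeded: 0 + 1 + 0 = 1.
By inclusion–exclusion the count is 78 − 64 + 1 = 15.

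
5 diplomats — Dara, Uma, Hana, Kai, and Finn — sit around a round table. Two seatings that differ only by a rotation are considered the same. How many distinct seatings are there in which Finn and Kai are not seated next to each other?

Without the restriction there are (4)! = 24 seatings.
Seatings with Finn beside Kai: treat them as a block with 2 internal orders, giving 2 × (3)! = 12.
Subtracting, 24 − 12 = 12.

12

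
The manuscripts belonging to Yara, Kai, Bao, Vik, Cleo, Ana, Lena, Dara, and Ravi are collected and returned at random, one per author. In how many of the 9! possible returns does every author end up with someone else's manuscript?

133496

Count assignments avoiding every fixed point. For any j of the 9 authors fixed to their own manuscript, the other 9−j can be arranged in (9−j)! ways.
By inclusion–exclusion this is Σ_{j=0}^{9} (−1)^j C(9,j)·(9−j)!.
Computing: 362880 − 362880 + 181440 − 60480 + 15120 − 3024 + 504 − 72 + 9 − 1 = 133496.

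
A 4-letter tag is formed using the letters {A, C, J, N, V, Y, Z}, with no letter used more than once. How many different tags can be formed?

840

With no repetition, fill the 4 letters in order: 7 choices, then 6, down to 4.
That product is 7 × 6 × 5 × 4 = 840.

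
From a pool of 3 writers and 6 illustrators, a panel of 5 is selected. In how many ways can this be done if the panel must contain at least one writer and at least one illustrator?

120

Total 5-person selections from all 9: C(9,5) = 126.
Selections missing a whole group: no writers → C(6,5) = 6; no illustrators → C(3,5) = 0.
Both groups omitted at once is impossible, so 126 − 6 = 120.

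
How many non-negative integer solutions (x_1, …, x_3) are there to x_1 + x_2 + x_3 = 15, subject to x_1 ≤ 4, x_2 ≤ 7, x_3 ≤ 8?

By stars and bars, unrestricted non-negative solutions to x_1+…+x_3 = 15 number C(15+2,2) = 136.
Subtract solutions that violate a single cap (substitute x_i' = x_i − (cap_i+1)): x_1 ≥ 5 gives C(12,2) = 66; x_2 ≥ 8 gives C(9,2) = 36; x_3 ≥ 9 gives C(8,2) = 28. Together 130.
Add back pairs where two caps are both exceeded: 6 + 3 + 0 = 9.
By inclusion–exclusion the count is 136 − 130 + 9 = 15.

15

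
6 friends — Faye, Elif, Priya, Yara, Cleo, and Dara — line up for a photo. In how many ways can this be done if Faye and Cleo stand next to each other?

240

Place the 4 others and the Faye-Cleo pair as 5 objects in a line; the pair has 2 internal arrangements.
That gives 2 × 5! = 2 × 120 = 240.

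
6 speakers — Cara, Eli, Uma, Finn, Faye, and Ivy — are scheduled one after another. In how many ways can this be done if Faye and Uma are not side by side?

Of the 6! = 720 arrangements, those with Faye and Uma adjacent number 2 × 5! = 240 (treat the pair as a block with 2 internal orders).
So 720 − 240 = 480 arrangements keep them apart.

480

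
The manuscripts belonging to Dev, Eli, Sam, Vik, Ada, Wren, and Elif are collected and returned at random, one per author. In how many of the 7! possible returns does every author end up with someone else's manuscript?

This is the derangement count D_7: permutations of 7 items with no fixed point.
By inclusion–exclusion this is Σ_{j=0}^{7} (−1)^j C(7,j)·(7−j)!.
Computing: 5040 − 5040 + 2520 − 840 + 210 − 42 + 7 − 1 = 1854.

1854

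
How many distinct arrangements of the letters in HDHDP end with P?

With the last slot taken by P, it remains to arrange the other 4 letters (HDHD).
Those 4 letters have D appearing twice and H appearing twice, giving (4)!/(2!·2!) = 6.

6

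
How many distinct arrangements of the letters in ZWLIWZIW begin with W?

630

With the first slot taken by W, it remains to arrange the other 7 letters (ZLIWZIW).
Those 7 letters have I appearing twice, W appearing twice, and Z appearing twice, giving (7)!/(2!·2!·2!) = 630.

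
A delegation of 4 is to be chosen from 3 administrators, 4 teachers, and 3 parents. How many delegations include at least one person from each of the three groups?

126

Unrestricted: C(10,4) = 210 ways to pick any 4 of the 10.
Selections missing a whole group: no administrators → C(7,4) = 35; no teachers → C(6,4) = 15; no parents → C(7,4) = 35.
Add back selections omitting two groups (i.e. drawn from a single group): C(3,4) + C(4,4) + C(3,4) = 1.
By inclusion–exclusion: 210 − 85 + 1 = 126.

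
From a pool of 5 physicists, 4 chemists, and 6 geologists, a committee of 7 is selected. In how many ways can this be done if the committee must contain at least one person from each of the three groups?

Unrestricted: C(15,7) = 6435 ways to pick any 7 of the 15.
Subtract selections that omit an entire group: no physicists → C(10,7) = 120; no chemists → C(11,7) = 330; no geologists → C(9,7) = 36.
Add back selections omitting two groups (i.e. drawn from a single group): C(5,7) + C(4,7) + C(6,7) = 0.
By inclusion–exclusion: 6435 − 486 + 0 = 5949.

5949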